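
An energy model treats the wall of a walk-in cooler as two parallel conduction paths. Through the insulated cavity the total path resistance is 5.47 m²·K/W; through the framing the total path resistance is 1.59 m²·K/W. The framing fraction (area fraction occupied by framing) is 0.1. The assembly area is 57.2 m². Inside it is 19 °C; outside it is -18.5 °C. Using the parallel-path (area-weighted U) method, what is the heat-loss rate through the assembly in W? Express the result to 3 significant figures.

488 W

U_eff = 0.9/5.47 + 0.1/1.59 = 0.1645 + 0.06289 = 0.2274
R_eff = 1/U_eff = 4.397 m²·K/W
Q = 57.2 × (19 − (-18.5)) / 4.397 = 487.8 W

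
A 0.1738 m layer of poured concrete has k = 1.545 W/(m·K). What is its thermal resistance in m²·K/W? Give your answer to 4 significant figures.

0.1125 m²·K/W

R = L/k = 0.1738/1.545 = 0.11249 m²·K/W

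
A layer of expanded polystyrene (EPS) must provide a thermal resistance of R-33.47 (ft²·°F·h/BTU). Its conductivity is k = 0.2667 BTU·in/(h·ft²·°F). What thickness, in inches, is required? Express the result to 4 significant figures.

L = R × k = 33.47 × 0.2667 = 8.9264 in

8.926 in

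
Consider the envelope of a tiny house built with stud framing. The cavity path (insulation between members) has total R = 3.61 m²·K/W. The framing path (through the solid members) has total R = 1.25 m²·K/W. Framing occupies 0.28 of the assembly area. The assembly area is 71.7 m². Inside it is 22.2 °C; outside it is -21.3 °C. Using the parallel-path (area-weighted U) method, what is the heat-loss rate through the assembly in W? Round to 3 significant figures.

U_eff = 0.72/3.61 + 0.28/1.25 = 0.1994 + 0.224 = 0.4234
R_eff = 1/U_eff = 2.362 m²·K/W
Q = 71.7 × (22.2 − (-21.3)) / 2.362 = 1321 W

1320 W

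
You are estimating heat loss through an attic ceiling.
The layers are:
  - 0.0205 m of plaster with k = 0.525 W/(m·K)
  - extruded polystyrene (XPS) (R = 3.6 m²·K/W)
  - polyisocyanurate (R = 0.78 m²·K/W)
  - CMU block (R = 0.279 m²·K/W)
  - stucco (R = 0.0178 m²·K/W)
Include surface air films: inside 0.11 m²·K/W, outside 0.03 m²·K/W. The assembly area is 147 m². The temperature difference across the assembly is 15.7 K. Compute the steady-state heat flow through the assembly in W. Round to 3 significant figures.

0.0205/0.525 = 0.03905
R_total = 0.11 + 0.03905 + 3.6 + 0.78 + 0.279 + 0.0178 + 0.03 = 4.856 m²·K/W
Q = A·ΔT/R = 147 × 15.7 / 4.856 = 475.3 W

475 W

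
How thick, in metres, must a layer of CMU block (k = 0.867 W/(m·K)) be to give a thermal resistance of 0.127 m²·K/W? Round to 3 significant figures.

0.110 m

L = R·k = 0.127 × 0.867 = 0.1101 m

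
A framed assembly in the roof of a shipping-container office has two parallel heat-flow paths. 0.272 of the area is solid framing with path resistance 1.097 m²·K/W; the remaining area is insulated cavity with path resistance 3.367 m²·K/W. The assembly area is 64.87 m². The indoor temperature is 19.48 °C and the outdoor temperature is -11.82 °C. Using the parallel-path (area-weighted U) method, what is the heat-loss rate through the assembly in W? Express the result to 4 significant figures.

942.5 W

U_eff = 0.728/3.367 + 0.272/1.097 = 0.21622 + 0.24795 = 0.46417
R_eff = 1/U_eff = 2.1544 m²·K/W
Q = 64.87 × (19.48 − (-11.82)) / 2.1544 = 942.46 W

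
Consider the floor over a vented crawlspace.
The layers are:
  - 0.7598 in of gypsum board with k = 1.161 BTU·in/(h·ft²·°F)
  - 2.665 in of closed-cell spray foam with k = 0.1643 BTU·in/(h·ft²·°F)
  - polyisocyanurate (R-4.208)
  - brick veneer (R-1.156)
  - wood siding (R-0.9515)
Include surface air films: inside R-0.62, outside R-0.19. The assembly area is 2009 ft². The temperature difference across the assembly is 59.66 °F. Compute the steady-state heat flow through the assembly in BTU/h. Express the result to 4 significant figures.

0.7598/1.161 = 0.65444
2.665/0.1643 = 16.22
R_total = 0.62 + 0.65444 + 16.22 + 4.208 + 1.156 + 0.9515 + 0.19 = 24 ft²·°F·h/BTU
Q = A·ΔT/R = 2009 × 59.66 / 24 = 4994 BTU/h

4994 BTU/h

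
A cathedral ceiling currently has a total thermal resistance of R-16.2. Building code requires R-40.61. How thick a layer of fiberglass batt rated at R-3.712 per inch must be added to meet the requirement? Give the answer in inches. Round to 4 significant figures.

6.576 in

ΔR = 40.61 − 16.2 = 24.41 ft²·°F·h/BTU
L = ΔR / (R/in) = 24.41/3.712 = 6.576 in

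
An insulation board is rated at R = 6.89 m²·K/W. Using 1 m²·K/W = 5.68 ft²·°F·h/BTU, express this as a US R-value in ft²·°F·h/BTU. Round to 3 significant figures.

39.1 ft²·°F·h/BTU

R_US = 6.89 × 5.68 = 39.14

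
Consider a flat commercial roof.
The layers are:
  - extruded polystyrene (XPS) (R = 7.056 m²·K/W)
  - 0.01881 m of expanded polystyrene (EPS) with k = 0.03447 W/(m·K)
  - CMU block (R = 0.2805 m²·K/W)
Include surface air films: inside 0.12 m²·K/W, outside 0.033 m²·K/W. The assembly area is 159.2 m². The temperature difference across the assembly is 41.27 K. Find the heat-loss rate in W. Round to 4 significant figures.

817.7 W

0.01881/0.03447 = 0.54569
R_total = 0.12 + 7.056 + 0.54569 + 0.2805 + 0.033 = 8.0352 m²·K/W
Q = A·ΔT/R = 159.2 × 41.27 / 8.0352 = 817.68 W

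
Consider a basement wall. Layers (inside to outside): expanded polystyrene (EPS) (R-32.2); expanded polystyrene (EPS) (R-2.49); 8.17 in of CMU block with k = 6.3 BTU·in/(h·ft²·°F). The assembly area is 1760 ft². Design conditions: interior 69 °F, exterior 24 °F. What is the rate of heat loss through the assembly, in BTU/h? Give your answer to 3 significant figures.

2200 BTU/h

8.17/6.3 = 1.297
R_total = 32.2 + 2.49 + 1.297 = 35.99 ft²·°F·h/BTU
Q = A·ΔT/R = 1760 × (69 − 24) / 35.99 = 2201 BTU/h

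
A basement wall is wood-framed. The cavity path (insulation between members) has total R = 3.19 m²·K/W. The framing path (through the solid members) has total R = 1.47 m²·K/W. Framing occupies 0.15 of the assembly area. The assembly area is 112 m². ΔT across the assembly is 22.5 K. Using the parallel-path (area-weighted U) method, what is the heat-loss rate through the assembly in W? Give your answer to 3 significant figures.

U_eff = 0.85/3.19 + 0.15/1.47 = 0.2665 + 0.102 = 0.3685
R_eff = 1/U_eff = 2.714 m²·K/W
Q = 112 × 22.5 / 2.714 = 928.6 W

929 W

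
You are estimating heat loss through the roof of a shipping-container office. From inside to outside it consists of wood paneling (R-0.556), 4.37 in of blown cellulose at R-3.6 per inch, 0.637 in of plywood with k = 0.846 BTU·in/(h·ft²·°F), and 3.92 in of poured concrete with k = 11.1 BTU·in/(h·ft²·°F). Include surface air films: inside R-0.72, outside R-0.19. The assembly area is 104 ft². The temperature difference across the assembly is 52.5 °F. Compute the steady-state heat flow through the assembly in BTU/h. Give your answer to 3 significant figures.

4.37 × 3.6 = 15.73
0.637/0.846 = 0.753
3.92/11.1 = 0.3532
R_total = 0.72 + 0.556 + 15.73 + 0.753 + 0.3532 + 0.19 = 18.3 ft²·°F·h/BTU
Q = A·ΔT/R = 104 × 52.5 / 18.3 = 298.3 BTU/h

298 BTU/h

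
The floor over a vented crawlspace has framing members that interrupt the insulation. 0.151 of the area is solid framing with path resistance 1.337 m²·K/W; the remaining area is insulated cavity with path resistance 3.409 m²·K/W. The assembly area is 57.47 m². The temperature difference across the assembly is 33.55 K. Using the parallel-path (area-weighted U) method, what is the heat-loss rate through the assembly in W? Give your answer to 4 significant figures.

U_eff = 0.849/3.409 + 0.151/1.337 = 0.24905 + 0.11294 = 0.36199
R_eff = 1/U_eff = 2.7625 m²·K/W
Q = 57.47 × 33.55 / 2.7625 = 697.95 W

698.0 W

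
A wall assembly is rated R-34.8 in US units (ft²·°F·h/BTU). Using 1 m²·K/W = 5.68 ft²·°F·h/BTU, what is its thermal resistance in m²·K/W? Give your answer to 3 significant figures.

6.13 m²·K/W

R_SI = 34.8/5.68 = 6.127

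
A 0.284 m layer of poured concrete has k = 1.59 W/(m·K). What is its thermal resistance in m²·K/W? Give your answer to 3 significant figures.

0.179 m²·K/W

R = L/k = 0.284/1.59 = 0.1786 m²·K/W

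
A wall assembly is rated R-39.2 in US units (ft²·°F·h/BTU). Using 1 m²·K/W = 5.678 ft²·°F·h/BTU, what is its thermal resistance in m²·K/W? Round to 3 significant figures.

6.90 m²·K/W

R_SI = 39.2/5.678 = 6.904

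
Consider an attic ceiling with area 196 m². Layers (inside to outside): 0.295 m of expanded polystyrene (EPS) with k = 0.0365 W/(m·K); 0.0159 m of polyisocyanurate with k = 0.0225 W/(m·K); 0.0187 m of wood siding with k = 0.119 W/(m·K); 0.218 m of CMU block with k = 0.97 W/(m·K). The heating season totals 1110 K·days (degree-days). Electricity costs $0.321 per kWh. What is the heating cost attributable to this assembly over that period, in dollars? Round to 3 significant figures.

0.295/0.0365 = 8.082
0.0159/0.0225 = 0.7067
0.0187/0.119 = 0.1571
0.218/0.97 = 0.2247
R_total = 8.082 + 0.7067 + 0.1571 + 0.2247 = 9.171 m²·K/W
E = A × HDD × 24 / R / 1000 = 196 × 1110 × 24 / 9.171 / 1000 = 569.4 kWh
Cost = 569.4 × 0.321 = $182.8

183 dollars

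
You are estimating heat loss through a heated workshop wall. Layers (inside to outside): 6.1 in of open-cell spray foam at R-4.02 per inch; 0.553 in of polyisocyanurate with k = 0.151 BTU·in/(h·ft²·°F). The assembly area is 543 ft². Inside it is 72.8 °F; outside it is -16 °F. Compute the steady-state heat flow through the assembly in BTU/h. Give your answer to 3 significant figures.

1710 BTU/h

6.1 × 4.02 = 24.52
0.553/0.151 = 3.662
R_total = 24.52 + 3.662 = 28.18 ft²·°F·h/BTU
Q = A·ΔT/R = 543 × (72.8 − (-16)) / 28.18 = 1711 BTU/h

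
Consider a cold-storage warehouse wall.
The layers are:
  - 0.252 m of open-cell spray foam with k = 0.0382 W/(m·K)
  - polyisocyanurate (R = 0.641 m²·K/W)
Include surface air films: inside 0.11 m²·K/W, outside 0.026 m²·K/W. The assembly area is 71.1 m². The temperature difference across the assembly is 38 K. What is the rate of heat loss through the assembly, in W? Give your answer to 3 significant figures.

366 W

0.252/0.0382 = 6.597
R_total = 0.11 + 6.597 + 0.641 + 0.026 = 7.374 m²·K/W
Q = A·ΔT/R = 71.1 × 38 / 7.374 = 366.4 W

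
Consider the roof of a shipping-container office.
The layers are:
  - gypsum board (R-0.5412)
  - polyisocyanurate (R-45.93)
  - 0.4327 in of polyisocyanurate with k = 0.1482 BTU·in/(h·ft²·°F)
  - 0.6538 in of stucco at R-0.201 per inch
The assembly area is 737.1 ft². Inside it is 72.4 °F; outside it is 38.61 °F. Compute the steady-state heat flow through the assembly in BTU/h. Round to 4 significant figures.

0.4327/0.1482 = 2.9197
0.6538 × 0.201 = 0.13141
R_total = 0.5412 + 45.93 + 2.9197 + 0.13141 = 49.522 ft²·°F·h/BTU
Q = A·ΔT/R = 737.1 × (72.4 − 38.61) / 49.522 = 502.94 BTU/h

502.9 BTU/h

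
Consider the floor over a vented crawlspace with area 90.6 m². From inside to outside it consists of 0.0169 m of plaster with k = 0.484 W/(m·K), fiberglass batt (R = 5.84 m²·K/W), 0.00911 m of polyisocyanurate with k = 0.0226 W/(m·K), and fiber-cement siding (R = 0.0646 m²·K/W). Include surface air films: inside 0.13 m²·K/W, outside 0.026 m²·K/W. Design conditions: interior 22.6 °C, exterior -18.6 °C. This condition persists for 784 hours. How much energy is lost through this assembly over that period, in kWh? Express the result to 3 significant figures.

0.0169/0.484 = 0.03492
0.00911/0.0226 = 0.4031
R_total = 0.13 + 0.03492 + 5.84 + 0.4031 + 0.0646 + 0.026 = 6.499 m²·K/W
Q = 90.6 × (22.6 − (-18.6)) / 6.499 = 574.4 W
E = 574.4 W × 784 h / 1000 = 450.3 kWh

450 kWh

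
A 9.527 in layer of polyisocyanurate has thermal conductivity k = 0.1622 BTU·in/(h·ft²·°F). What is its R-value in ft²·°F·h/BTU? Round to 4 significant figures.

R = L/k = 9.527/0.1622 = 58.736 ft²·°F·h/BTU

58.74 ft²·°F·h/BTU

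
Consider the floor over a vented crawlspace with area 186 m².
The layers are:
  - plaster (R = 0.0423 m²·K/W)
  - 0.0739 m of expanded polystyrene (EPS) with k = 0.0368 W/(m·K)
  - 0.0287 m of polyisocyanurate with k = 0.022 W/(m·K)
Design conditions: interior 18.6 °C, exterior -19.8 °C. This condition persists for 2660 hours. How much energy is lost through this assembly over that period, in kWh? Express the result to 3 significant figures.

5660 kWh

0.0739/0.0368 = 2.008
0.0287/0.022 = 1.305
R_total = 0.0423 + 2.008 + 1.305 = 3.355 m²·K/W
Q = 186 × (18.6 − (-19.8)) / 3.355 = 2129 W
E = 2129 W × 2660 h / 1000 = 5663 kWh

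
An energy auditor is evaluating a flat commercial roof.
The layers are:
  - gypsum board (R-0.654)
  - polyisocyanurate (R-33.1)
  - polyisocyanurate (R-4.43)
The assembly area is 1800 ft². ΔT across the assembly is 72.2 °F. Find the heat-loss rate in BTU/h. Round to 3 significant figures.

3400 BTU/h

R_total = 0.654 + 33.1 + 4.43 = 38.18 ft²·°F·h/BTU
Q = A·ΔT/R = 1800 × 72.2 / 38.18 = 3404 BTU/h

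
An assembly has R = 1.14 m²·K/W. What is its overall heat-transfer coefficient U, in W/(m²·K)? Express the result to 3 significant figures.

0.877 W/(m²·K)

U = 1/R = 1/1.14 = 0.8772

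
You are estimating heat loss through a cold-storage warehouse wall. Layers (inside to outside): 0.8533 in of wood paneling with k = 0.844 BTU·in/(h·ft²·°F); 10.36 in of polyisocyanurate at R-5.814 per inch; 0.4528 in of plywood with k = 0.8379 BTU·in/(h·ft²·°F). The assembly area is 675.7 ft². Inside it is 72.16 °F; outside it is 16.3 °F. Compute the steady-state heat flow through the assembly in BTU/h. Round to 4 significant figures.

610.9 BTU/h

0.8533/0.844 = 1.011
10.36 × 5.814 = 60.233
0.4528/0.8379 = 0.5404
R_total = 1.011 + 60.233 + 0.5404 = 61.784 ft²·°F·h/BTU
Q = A·ΔT/R = 675.7 × (72.16 − 16.3) / 61.784 = 610.91 BTU/h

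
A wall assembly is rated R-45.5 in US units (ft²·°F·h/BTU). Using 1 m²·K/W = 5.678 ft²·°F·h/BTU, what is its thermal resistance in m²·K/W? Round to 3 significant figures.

R_SI = 45.5/5.678 = 8.013

8.01 m²·K/W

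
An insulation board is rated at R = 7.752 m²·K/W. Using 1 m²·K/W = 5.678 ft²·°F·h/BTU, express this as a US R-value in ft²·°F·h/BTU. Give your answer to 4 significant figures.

44.02 ft²·°F·h/BTU

R_US = 7.752 × 5.678 = 44.016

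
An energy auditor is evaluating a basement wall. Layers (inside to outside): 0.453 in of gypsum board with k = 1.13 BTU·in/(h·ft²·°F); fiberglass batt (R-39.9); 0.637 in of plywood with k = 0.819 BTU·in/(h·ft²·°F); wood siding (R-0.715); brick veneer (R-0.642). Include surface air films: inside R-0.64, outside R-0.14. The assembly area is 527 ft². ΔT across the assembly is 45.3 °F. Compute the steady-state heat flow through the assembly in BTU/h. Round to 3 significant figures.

0.453/1.13 = 0.4009
0.637/0.819 = 0.7778
R_total = 0.64 + 0.4009 + 39.9 + 0.7778 + 0.715 + 0.642 + 0.14 = 43.22 ft²·°F·h/BTU
Q = A·ΔT/R = 527 × 45.3 / 43.22 = 552.4 BTU/h

552 BTU/h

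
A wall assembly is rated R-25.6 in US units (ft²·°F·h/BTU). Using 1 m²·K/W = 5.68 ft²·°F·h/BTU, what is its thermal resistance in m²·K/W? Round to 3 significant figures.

R_SI = 25.6/5.68 = 4.507

4.51 m²·K/W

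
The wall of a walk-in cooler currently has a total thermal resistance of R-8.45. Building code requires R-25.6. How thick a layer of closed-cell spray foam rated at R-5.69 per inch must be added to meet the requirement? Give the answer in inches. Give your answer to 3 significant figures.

ΔR = 25.6 − 8.45 = 17.15 ft²·°F·h/BTU
L = ΔR / (R/in) = 17.15/5.69 = 3.014 in

3.01 in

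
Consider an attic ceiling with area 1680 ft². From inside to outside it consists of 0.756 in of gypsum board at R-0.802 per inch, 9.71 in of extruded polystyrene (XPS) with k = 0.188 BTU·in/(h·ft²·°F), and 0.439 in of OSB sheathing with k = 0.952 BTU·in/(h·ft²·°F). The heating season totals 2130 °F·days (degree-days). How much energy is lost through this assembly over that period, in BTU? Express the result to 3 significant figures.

0.756 × 0.802 = 0.6063
9.71/0.188 = 51.65
0.439/0.952 = 0.4611
R_total = 0.6063 + 51.65 + 0.4611 = 52.72 ft²·°F·h/BTU
E = A × HDD × 24 / R = 1680 × 2130 × 24 / 52.72 = 1629000 BTU

1630000 BTU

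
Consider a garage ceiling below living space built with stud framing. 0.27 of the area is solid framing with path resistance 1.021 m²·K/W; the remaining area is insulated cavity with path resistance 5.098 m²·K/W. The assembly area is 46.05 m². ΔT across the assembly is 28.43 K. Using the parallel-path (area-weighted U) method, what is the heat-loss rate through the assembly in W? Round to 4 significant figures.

533.7 W

U_eff = 0.73/5.098 + 0.27/1.021 = 0.14319 + 0.26445 = 0.40764
R_eff = 1/U_eff = 2.4531 m²·K/W
Q = 46.05 × 28.43 / 2.4531 = 533.68 W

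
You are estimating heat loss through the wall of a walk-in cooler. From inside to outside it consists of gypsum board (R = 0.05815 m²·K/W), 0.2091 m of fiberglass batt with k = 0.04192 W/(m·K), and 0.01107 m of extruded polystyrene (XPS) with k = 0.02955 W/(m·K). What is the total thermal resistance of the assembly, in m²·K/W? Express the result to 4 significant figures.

5.421 m²·K/W

0.2091/0.04192 = 4.9881
0.01107/0.02955 = 0.37462
R_total = 0.05815 + 4.9881 + 0.37462 = 5.4208 m²·K/W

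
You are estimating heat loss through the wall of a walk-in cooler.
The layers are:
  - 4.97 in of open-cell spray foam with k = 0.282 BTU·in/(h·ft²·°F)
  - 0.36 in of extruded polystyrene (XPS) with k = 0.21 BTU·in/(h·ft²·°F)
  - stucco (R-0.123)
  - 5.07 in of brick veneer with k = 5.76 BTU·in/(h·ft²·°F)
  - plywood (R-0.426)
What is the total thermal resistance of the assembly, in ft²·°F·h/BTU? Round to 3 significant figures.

4.97/0.282 = 17.62
0.36/0.21 = 1.714
5.07/5.76 = 0.8802
R_total = 17.62 + 1.714 + 0.123 + 0.8802 + 0.426 = 20.77 ft²·°F·h/BTU

20.8 ft²·°F·h/BTU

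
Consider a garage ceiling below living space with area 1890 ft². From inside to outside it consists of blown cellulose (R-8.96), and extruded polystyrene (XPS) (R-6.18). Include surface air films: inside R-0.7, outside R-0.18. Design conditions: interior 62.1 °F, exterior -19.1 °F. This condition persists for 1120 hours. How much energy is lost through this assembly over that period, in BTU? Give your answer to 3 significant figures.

R_total = 0.7 + 8.96 + 6.18 + 0.18 = 16.02 ft²·°F·h/BTU
Q = 1890 × (62.1 − (-19.1)) / 16.02 = 9580 BTU/h
E = 9580 × 1120 = 10730000 BTU

10700000 BTU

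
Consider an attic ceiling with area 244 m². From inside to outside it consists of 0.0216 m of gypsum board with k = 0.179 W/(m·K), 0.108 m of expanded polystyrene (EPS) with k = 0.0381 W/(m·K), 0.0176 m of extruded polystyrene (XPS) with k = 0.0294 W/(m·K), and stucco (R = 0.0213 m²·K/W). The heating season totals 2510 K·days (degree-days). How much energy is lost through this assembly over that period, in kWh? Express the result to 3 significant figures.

0.0216/0.179 = 0.1207
0.108/0.0381 = 2.835
0.0176/0.0294 = 0.5986
R_total = 0.1207 + 2.835 + 0.5986 + 0.0213 = 3.575 m²·K/W
E = A × HDD × 24 / R / 1000 = 244 × 2510 × 24 / 3.575 / 1000 = 4111 kWh

4110 kWh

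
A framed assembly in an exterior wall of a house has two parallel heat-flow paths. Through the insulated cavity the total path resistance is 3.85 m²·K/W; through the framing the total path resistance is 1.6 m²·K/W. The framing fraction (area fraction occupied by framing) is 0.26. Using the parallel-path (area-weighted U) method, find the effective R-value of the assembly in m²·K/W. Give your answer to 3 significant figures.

U_eff = 0.74/3.85 + 0.26/1.6 = 0.1922 + 0.1625 = 0.3547
R_eff = 1/U_eff = 2.819 m²·K/W

2.82 m²·K/W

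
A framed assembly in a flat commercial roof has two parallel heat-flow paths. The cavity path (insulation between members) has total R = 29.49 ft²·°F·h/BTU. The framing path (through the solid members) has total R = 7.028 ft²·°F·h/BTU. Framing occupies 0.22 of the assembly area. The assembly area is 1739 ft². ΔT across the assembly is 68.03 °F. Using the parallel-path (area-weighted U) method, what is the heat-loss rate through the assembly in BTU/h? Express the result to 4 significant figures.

6832 BTU/h

U_eff = 0.78/29.49 + 0.22/7.028 = 0.02645 + 0.031303 = 0.057753
R_eff = 1/U_eff = 17.315 ft²·°F·h/BTU
Q = 1739 × 68.03 / 17.315 = 6832.4 BTU/h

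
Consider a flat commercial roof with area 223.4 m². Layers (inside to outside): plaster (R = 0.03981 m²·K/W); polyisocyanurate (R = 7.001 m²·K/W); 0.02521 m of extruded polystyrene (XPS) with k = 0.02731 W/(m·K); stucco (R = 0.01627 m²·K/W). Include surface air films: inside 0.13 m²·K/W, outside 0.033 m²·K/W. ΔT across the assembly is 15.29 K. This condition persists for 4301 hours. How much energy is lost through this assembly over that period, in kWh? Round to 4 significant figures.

1804 kWh

0.02521/0.02731 = 0.92311
R_total = 0.13 + 0.03981 + 7.001 + 0.92311 + 0.01627 + 0.033 = 8.1432 m²·K/W
Q = 223.4 × 15.29 / 8.1432 = 419.47 W
E = 419.47 W × 4301 h / 1000 = 1804.1 kWh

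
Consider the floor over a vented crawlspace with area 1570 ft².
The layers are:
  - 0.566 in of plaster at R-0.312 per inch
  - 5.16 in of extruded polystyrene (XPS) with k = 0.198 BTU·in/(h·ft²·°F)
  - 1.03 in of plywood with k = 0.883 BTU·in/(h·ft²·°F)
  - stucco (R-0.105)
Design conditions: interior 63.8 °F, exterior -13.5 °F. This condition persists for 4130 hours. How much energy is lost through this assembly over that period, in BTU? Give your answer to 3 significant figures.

0.566 × 0.312 = 0.1766
5.16/0.198 = 26.06
1.03/0.883 = 1.166
R_total = 0.1766 + 26.06 + 1.166 + 0.105 = 27.51 ft²·°F·h/BTU
Q = 1570 × (63.8 − (-13.5)) / 27.51 = 4412 BTU/h
E = 4412 × 4130 = 18220000 BTU

18200000 BTU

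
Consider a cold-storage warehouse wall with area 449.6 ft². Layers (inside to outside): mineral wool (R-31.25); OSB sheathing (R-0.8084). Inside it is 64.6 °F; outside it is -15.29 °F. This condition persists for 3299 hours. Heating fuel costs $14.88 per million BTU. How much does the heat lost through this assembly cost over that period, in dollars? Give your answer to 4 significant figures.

55.00 dollars

R_total = 31.25 + 0.8084 = 32.058 ft²·°F·h/BTU
Q = 449.6 × (64.6 − (-15.29)) / 32.058 = 1120.4 BTU/h
E = 1120.4 × 3299 = 3696200 BTU
Cost = 3696200/10⁶ × 14.88 = $55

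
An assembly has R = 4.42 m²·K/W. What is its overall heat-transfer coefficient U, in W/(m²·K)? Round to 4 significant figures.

0.2262 W/(m²·K)

U = 1/R = 1/4.42 = 0.22624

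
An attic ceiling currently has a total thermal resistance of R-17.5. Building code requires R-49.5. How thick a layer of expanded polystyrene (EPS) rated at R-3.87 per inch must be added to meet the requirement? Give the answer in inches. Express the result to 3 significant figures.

8.27 in

ΔR = 49.5 − 17.5 = 32 ft²·°F·h/BTU
L = ΔR / (R/in) = 32/3.87 = 8.269 in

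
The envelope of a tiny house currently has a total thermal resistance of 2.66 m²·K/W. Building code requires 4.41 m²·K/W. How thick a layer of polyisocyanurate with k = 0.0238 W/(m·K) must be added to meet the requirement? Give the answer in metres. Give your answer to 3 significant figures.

0.0417 m

ΔR = 4.41 − 2.66 = 1.75 m²·K/W
L = ΔR × k = 1.75 × 0.0238 = 0.04165 m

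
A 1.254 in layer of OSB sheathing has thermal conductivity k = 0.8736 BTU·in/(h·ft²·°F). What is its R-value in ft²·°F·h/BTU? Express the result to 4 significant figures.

1.435 ft²·°F·h/BTU

R = L/k = 1.254/0.8736 = 1.4354 ft²·°F·h/BTU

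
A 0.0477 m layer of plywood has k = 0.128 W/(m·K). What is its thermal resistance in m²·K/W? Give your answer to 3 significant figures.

0.373 m²·K/W

R = L/k = 0.0477/0.128 = 0.3727 m²·K/W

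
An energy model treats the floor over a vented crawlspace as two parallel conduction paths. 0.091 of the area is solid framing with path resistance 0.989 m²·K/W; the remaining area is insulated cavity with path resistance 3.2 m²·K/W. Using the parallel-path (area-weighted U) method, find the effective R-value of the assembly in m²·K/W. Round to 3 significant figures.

U_eff = 0.909/3.2 + 0.091/0.989 = 0.2841 + 0.09201 = 0.3761
R_eff = 1/U_eff = 2.659 m²·K/W

2.66 m²·K/W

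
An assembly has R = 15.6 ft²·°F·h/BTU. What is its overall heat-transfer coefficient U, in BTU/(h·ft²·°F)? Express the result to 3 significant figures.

U = 1/R = 1/15.6 = 0.0641

0.0641 BTU/(h·ft²·°F)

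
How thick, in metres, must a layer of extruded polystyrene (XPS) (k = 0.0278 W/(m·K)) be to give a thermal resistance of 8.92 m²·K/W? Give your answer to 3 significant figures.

0.248 m

L = R·k = 8.92 × 0.0278 = 0.248 m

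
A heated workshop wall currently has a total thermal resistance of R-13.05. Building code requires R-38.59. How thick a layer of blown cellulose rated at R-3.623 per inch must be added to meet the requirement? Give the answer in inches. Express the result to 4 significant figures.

7.049 in

ΔR = 38.59 − 13.05 = 25.54 ft²·°F·h/BTU
L = ΔR / (R/in) = 25.54/3.623 = 7.0494 in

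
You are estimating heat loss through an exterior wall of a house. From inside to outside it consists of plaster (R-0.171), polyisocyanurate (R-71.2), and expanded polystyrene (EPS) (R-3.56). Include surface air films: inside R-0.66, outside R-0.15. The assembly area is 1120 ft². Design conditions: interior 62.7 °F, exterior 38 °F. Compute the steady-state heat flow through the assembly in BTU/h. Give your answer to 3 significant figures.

R_total = 0.66 + 0.171 + 71.2 + 3.56 + 0.15 = 75.74 ft²·°F·h/BTU
Q = A·ΔT/R = 1120 × (62.7 − 38) / 75.74 = 365.2 BTU/h

365 BTU/h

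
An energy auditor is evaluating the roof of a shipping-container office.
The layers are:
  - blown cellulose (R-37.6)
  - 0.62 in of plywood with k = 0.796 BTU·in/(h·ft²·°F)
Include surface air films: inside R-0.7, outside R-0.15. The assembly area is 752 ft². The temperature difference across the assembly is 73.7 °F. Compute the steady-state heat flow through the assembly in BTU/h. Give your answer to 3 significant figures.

1410 BTU/h

0.62/0.796 = 0.7789
R_total = 0.7 + 37.6 + 0.7789 + 0.15 = 39.23 ft²·°F·h/BTU
Q = A·ΔT/R = 752 × 73.7 / 39.23 = 1413 BTU/h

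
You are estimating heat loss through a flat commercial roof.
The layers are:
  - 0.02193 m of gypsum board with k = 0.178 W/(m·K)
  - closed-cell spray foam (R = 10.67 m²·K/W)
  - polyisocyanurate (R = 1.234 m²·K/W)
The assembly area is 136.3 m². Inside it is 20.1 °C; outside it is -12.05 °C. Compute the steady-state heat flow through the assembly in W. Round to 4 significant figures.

364.3 W

0.02193/0.178 = 0.1232
R_total = 0.1232 + 10.67 + 1.234 = 12.027 m²·K/W
Q = A·ΔT/R = 136.3 × (20.1 − (-12.05)) / 12.027 = 364.34 W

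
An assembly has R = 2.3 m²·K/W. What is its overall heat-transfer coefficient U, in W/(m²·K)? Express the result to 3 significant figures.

0.435 W/(m²·K)

U = 1/R = 1/2.3 = 0.4348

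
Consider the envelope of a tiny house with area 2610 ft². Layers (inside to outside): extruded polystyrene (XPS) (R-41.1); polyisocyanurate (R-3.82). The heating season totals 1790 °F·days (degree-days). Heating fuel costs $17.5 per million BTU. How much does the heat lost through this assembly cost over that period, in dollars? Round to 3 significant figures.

R_total = 41.1 + 3.82 = 44.92 ft²·°F·h/BTU
E = A × HDD × 24 / R = 2610 × 1790 × 24 / 44.92 = 2496000 BTU
Cost = 2496000/10⁶ × 17.5 = $43.68

43.7 dollars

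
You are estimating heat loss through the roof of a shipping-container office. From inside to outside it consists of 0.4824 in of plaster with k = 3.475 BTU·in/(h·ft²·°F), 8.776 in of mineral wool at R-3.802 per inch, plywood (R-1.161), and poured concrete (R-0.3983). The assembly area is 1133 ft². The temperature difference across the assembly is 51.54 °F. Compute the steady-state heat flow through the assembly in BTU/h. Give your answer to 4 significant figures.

1665 BTU/h

0.4824/3.475 = 0.13882
8.776 × 3.802 = 33.366
R_total = 0.13882 + 33.366 + 1.161 + 0.3983 = 35.064 ft²·°F·h/BTU
Q = A·ΔT/R = 1133 × 51.54 / 35.064 = 1665.4 BTU/h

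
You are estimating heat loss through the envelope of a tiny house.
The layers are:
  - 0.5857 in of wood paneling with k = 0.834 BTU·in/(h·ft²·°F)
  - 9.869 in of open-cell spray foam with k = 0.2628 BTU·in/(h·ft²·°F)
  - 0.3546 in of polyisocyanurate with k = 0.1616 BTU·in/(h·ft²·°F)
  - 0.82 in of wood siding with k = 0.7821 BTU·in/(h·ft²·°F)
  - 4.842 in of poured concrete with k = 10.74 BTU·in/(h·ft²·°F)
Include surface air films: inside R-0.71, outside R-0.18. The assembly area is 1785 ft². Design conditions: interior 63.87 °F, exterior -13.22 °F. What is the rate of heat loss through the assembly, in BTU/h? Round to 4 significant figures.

0.5857/0.834 = 0.70228
9.869/0.2628 = 37.553
0.3546/0.1616 = 2.1943
0.82/0.7821 = 1.0485
4.842/10.74 = 0.45084
R_total = 0.71 + 0.70228 + 37.553 + 2.1943 + 1.0485 + 0.45084 + 0.18 = 42.839 ft²·°F·h/BTU
Q = A·ΔT/R = 1785 × (63.87 − (-13.22)) / 42.839 = 3212.1 BTU/h

3212 BTU/h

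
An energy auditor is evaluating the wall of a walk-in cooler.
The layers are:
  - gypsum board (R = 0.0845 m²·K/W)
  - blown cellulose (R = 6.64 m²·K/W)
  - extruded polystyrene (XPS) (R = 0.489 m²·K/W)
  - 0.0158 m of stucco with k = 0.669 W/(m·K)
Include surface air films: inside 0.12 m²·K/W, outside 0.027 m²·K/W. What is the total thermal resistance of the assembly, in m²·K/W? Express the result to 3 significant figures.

0.0158/0.669 = 0.02362
R_total = 0.12 + 0.0845 + 6.64 + 0.489 + 0.02362 + 0.027 = 7.384 m²·K/W

7.38 m²·K/W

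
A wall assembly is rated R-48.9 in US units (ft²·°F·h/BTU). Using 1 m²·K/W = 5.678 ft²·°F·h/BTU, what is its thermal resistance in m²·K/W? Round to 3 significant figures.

R_SI = 48.9/5.678 = 8.612

8.61 m²·K/W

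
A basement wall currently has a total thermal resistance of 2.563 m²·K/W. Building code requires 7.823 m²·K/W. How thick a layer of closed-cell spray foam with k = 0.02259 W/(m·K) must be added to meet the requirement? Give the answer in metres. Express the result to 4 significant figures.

0.1188 m

ΔR = 7.823 − 2.563 = 5.26 m²·K/W
L = ΔR × k = 5.26 × 0.02259 = 0.11882 m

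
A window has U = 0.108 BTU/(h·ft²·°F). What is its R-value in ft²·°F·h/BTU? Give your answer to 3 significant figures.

9.26 ft²·°F·h/BTU

R = 1/U = 1/0.108 = 9.259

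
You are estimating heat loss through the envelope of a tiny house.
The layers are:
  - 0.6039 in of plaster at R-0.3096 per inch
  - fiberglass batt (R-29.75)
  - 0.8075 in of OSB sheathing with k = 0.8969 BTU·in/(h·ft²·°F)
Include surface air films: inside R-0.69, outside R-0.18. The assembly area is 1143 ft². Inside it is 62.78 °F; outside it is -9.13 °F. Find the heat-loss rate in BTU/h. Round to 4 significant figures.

2592 BTU/h

0.6039 × 0.3096 = 0.18697
0.8075/0.8969 = 0.90032
R_total = 0.69 + 0.18697 + 29.75 + 0.90032 + 0.18 = 31.707 ft²·°F·h/BTU
Q = A·ΔT/R = 1143 × (62.78 − (-9.13)) / 31.707 = 2592.2 BTU/h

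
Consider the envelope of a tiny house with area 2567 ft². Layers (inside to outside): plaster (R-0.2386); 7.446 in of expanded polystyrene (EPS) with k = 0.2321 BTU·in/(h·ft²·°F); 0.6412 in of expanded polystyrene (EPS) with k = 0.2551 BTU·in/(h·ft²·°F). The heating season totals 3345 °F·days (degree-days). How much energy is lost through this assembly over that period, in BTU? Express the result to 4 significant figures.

7.446/0.2321 = 32.081
0.6412/0.2551 = 2.5135
R_total = 0.2386 + 32.081 + 2.5135 = 34.833 ft²·°F·h/BTU
E = A × HDD × 24 / R = 2567 × 3345 × 24 / 34.833 = 5916200 BTU

5916000 BTU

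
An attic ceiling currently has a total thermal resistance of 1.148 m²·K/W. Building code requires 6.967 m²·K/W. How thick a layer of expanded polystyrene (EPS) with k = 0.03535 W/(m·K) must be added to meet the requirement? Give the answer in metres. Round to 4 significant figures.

0.2057 m

ΔR = 6.967 − 1.148 = 5.819 m²·K/W
L = ΔR × k = 5.819 × 0.03535 = 0.2057 m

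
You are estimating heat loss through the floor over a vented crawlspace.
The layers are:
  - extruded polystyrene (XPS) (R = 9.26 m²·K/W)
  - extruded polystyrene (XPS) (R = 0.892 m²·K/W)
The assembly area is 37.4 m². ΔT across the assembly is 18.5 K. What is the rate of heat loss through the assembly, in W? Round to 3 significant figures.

68.2 W

R_total = 9.26 + 0.892 = 10.15 m²·K/W
Q = A·ΔT/R = 37.4 × 18.5 / 10.15 = 68.15 W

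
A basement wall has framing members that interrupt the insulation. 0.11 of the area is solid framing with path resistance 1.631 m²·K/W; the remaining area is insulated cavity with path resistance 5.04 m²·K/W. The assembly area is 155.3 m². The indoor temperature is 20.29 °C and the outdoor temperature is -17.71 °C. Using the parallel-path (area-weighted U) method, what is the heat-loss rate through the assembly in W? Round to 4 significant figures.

U_eff = 0.89/5.04 + 0.11/1.631 = 0.17659 + 0.067443 = 0.24403
R_eff = 1/U_eff = 4.0978 m²·K/W
Q = 155.3 × (20.29 − (-17.71)) / 4.0978 = 1440.1 W

1440 W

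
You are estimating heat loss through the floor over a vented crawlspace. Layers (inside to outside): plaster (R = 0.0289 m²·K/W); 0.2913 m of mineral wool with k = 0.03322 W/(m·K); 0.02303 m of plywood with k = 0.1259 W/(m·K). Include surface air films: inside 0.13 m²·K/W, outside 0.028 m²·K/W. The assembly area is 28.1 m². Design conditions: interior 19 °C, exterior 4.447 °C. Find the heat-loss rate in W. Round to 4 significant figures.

44.75 W

0.2913/0.03322 = 8.7688
0.02303/0.1259 = 0.18292
R_total = 0.13 + 0.0289 + 8.7688 + 0.18292 + 0.028 = 9.1386 m²·K/W
Q = A·ΔT/R = 28.1 × (19 − 4.447) / 9.1386 = 44.748 W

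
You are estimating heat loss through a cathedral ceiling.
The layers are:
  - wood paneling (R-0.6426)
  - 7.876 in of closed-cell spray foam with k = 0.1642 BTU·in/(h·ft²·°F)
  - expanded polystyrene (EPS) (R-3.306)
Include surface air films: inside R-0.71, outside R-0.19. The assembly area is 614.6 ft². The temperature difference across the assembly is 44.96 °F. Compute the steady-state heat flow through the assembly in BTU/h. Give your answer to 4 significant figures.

7.876/0.1642 = 47.966
R_total = 0.71 + 0.6426 + 47.966 + 3.306 + 0.19 = 52.814 ft²·°F·h/BTU
Q = A·ΔT/R = 614.6 × 44.96 / 52.814 = 523.2 BTU/h

523.2 BTU/h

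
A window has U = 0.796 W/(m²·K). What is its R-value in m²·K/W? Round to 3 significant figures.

1.26 m²·K/W

R = 1/U = 1/0.796 = 1.256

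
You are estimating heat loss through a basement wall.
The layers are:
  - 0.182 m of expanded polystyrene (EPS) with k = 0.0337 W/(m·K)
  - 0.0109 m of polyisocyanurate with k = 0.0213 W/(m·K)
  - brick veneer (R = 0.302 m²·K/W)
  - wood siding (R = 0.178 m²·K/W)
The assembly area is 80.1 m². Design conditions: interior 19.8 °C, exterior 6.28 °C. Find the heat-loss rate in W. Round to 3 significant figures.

169 W

0.182/0.0337 = 5.401
0.0109/0.0213 = 0.5117
R_total = 5.401 + 0.5117 + 0.302 + 0.178 = 6.392 m²·K/W
Q = A·ΔT/R = 80.1 × (19.8 − 6.28) / 6.392 = 169.4 W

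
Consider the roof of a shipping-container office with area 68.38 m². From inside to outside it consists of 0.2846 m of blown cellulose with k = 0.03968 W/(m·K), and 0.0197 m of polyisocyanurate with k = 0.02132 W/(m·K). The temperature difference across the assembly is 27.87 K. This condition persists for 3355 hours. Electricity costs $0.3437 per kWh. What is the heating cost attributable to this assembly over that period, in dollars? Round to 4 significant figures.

0.2846/0.03968 = 7.1724
0.0197/0.02132 = 0.92402
R_total = 7.1724 + 0.92402 = 8.0964 m²·K/W
Q = 68.38 × 27.87 / 8.0964 = 235.38 W
E = 235.38 W × 3355 h / 1000 = 789.71 kWh
Cost = 789.71 × 0.3437 = $271.42

271.4 dollars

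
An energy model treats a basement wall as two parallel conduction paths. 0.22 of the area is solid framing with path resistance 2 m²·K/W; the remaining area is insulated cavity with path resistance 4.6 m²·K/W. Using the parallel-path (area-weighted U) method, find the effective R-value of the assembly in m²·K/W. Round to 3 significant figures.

3.58 m²·K/W

U_eff = 0.78/4.6 + 0.22/2 = 0.1696 + 0.11 = 0.2796
R_eff = 1/U_eff = 3.577 m²·K/W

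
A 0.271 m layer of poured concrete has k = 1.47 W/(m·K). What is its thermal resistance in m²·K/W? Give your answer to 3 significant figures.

R = L/k = 0.271/1.47 = 0.1844 m²·K/W

0.184 m²·K/W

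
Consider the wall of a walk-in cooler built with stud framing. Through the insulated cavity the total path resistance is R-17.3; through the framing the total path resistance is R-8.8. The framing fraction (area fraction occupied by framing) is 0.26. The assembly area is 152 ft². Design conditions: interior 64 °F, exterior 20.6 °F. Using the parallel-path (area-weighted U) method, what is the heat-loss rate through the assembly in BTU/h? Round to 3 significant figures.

477 BTU/h

U_eff = 0.74/17.3 + 0.26/8.8 = 0.04277 + 0.02955 = 0.07232
R_eff = 1/U_eff = 13.83 ft²·°F·h/BTU
Q = 152 × (64 − 20.6) / 13.83 = 477.1 BTU/h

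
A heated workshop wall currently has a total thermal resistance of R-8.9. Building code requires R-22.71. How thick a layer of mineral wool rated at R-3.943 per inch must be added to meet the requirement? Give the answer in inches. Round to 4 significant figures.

ΔR = 22.71 − 8.9 = 13.81 ft²·°F·h/BTU
L = ΔR / (R/in) = 13.81/3.943 = 3.5024 in

3.502 in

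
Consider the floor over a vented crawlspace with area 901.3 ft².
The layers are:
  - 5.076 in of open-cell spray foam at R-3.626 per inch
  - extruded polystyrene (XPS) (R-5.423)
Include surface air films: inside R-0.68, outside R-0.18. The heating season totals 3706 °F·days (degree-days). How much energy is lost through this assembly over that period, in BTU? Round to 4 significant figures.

5.076 × 3.626 = 18.406
R_total = 0.68 + 18.406 + 5.423 + 0.18 = 24.689 ft²·°F·h/BTU
E = A × HDD × 24 / R = 901.3 × 3706 × 24 / 24.689 = 3247100 BTU

3247000 BTU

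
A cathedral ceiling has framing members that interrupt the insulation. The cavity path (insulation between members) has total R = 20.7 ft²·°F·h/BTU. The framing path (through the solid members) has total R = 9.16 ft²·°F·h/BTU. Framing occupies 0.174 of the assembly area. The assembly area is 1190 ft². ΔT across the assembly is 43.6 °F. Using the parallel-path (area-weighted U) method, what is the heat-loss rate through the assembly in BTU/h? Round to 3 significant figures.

U_eff = 0.826/20.7 + 0.174/9.16 = 0.0399 + 0.019 = 0.0589
R_eff = 1/U_eff = 16.98 ft²·°F·h/BTU
Q = 1190 × 43.6 / 16.98 = 3056 BTU/h

3060 BTU/h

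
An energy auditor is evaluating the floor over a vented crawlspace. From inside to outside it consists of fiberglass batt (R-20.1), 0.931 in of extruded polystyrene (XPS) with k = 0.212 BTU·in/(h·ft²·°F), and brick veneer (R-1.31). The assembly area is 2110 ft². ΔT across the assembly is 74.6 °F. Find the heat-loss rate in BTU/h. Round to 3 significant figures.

0.931/0.212 = 4.392
R_total = 20.1 + 4.392 + 1.31 = 25.8 ft²·°F·h/BTU
Q = A·ΔT/R = 2110 × 74.6 / 25.8 = 6101 BTU/h

6100 BTU/h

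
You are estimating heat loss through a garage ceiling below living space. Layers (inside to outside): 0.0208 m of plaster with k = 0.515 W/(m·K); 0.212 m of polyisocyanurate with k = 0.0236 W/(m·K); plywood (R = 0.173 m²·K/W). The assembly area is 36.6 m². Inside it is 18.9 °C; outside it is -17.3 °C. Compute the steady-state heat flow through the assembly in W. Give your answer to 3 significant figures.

0.0208/0.515 = 0.04039
0.212/0.0236 = 8.983
R_total = 0.04039 + 8.983 + 0.173 = 9.196 m²·K/W
Q = A·ΔT/R = 36.6 × (18.9 − (-17.3)) / 9.196 = 144.1 W

144 W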